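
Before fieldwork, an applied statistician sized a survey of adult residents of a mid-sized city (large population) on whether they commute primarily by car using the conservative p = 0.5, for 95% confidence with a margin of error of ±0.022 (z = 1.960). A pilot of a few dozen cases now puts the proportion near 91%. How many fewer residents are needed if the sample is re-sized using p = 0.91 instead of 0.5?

Conservative (p = 0.5): n = 1.960² × 0.25 / 0.022² ≈ 1984.30 → 1985.
Using p = 0.91: p(1−p) = 0.0819, so n = 1.960² × 0.0819 / 0.022² ≈ 650.06 → 651.
Reduction: 1985 − 651 = 1334.

1334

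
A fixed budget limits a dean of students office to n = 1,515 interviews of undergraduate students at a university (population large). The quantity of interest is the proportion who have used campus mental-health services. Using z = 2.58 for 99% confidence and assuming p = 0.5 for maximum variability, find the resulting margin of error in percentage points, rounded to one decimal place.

SE(p̂) = √[p(1−p)/n] = √[0.2500/1515] = 0.01285.
E = z × SE = 2.58 × 0.01285 = 0.03314, or 3.3 percentage points.

3.3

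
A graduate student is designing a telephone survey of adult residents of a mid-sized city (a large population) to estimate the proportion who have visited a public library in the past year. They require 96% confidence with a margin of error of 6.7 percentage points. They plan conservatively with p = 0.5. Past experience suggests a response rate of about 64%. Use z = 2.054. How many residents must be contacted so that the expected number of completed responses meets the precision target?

368

Completed interviews needed: n₀ = 2.054² × 0.2500 / 0.067² ≈ 234.96 → 235.
At a 64% response rate, contacts needed = 235 / 0.64 ≈ 367.19 → 368.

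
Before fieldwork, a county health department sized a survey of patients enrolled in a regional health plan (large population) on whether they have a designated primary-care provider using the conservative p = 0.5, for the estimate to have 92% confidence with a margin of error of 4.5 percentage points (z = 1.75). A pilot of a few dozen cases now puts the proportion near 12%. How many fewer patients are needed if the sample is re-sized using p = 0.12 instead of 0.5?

219

Conservative (p = 0.5): n = 1.75² × 0.25 / 0.045² ≈ 378.09 → 379.
Using p = 0.12: p(1−p) = 0.1056, so n = 1.75² × 0.1056 / 0.045² ≈ 159.70 → 160.
Reduction: 379 − 160 = 219.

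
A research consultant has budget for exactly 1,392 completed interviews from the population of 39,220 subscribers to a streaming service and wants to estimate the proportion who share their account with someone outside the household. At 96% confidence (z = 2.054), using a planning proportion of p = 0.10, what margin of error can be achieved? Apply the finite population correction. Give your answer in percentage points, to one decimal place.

Finite-population factor: (N−n)/(N−1) = (39220−1392)/(39220−1) = 0.9645.
SE(p̂) = √[p(1−p)/n · (N−n)/(N−1)] = √[0.0900/1392 × 0.9645] = 0.00790.
E = z × SE = 2.054 × 0.00790 = 0.01622 ≈ 1.6 percentage points.

1.6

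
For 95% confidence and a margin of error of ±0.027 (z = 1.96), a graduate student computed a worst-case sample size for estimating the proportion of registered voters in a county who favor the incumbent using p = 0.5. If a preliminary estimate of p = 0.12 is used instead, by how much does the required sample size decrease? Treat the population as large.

761

Conservative (p = 0.5): n = 1.96² × 0.25 / 0.027² ≈ 1317.42 → 1318.
Using p = 0.12: p(1−p) = 0.1056, so n = 1.96² × 0.1056 / 0.027² ≈ 556.48 → 557.
Reduction: 1318 − 557 = 761.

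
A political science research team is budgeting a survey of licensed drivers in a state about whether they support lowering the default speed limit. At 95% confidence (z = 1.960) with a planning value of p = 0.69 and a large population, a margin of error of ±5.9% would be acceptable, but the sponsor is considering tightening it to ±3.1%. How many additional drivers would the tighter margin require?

At ±5.9%: n = 1.960² × 0.2139 / 0.059² ≈ 236.06 → 237.
At ±3.1%: n = 1.960² × 0.2139 / 0.031² ≈ 855.07 → 856.
Additional respondents: 856 − 237 = 619.

619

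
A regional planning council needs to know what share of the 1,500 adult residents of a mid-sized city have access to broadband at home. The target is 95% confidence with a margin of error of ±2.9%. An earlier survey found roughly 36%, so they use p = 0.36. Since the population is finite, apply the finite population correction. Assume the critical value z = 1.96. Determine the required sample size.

Unadjusted: n₀ = 1.96² × 0.36 × 0.64 / 0.029² ≈ 1052.44, so n₀ = 1053.
Finite population correction with N = 1,500: n = n₀ / (1 + (n₀−1)/N) = 1053 / (1 + 1052/1500) = 1053 / 1.7013 ≈ 618.93.
Rounding up, n = 619.

619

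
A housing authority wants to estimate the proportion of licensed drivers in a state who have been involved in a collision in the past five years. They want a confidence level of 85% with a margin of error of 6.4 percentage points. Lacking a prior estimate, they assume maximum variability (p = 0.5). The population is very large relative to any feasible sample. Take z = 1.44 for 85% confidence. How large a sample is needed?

With p = 0.5, p(1−p) = 0.25.
n = z²·p(1−p)/E² = 1.44² × 0.2500 / 0.064² = 2.0736 × 0.2500 / 0.004096 ≈ 126.56.
Rounding up gives n = 127.

127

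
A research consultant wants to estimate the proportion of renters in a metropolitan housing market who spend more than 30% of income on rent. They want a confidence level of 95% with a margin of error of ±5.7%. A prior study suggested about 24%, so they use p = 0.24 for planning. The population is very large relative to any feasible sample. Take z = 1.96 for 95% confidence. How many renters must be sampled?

With p = 0.24, p(1−p) = 0.1824.
n = z²·p(1−p)/E² = 1.96² × 0.1824 / 0.057² = 3.8416 × 0.1824 / 0.003249 ≈ 215.67.
Rounding up gives n = 216.

216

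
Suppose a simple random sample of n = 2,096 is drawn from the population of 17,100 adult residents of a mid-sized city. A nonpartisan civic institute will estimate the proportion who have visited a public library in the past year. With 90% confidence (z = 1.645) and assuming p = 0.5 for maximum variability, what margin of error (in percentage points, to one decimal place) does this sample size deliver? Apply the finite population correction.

Finite-population factor: (N−n)/(N−1) = (17100−2096)/(17100−1) = 0.8775.
SE(p̂) = √[p(1−p)/n · (N−n)/(N−1)] = √[0.2500/2096 × 0.8775] = 0.01023.
E = z × SE = 1.645 × 0.01023 = 0.01683 ≈ 1.7 percentage points.

1.7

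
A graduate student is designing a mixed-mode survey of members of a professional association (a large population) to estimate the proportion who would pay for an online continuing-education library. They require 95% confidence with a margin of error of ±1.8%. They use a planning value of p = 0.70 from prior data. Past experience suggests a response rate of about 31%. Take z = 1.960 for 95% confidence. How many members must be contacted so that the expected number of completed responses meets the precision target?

Completed interviews needed: n₀ = 1.960² × 0.2100 / 0.018² ≈ 2489.93 → 2490.
At a 31% response rate, contacts needed = 2490 / 0.31 ≈ 8032.26 → 8033.

8033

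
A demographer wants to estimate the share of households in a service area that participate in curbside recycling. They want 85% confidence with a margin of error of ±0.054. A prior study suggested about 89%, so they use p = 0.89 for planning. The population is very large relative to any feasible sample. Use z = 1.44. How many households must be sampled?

With p = 0.89, p(1−p) = 0.0979.
n = z²·p(1−p)/E² = 1.44² × 0.0979 / 0.054² = 2.0736 × 0.0979 / 0.002916 ≈ 69.62.
Rounding up gives n = 70.

70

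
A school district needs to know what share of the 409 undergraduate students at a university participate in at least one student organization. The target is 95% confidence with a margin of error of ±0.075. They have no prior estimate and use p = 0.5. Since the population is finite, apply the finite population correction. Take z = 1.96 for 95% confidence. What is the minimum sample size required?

Unadjusted: n₀ = 1.96² × 0.50 × 0.50 / 0.075² ≈ 170.74, so n₀ = 171.
Finite population correction with N = 409: n = n₀ / (1 + (n₀−1)/N) = 171 / (1 + 170/409) = 171 / 1.4156 ≈ 120.79.
Rounding up, n = 121.

121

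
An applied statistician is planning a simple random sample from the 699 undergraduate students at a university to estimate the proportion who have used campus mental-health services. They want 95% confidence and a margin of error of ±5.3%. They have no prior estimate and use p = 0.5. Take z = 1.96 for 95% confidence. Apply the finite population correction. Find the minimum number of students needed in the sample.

230

Unadjusted: n₀ = 1.96² × 0.50 × 0.50 / 0.053² ≈ 341.90, so n₀ = 342.
Finite population correction with N = 699: n = n₀ / (1 + (n₀−1)/N) = 342 / (1 + 341/699) = 342 / 1.4878 ≈ 229.86.
Rounding up, n = 230.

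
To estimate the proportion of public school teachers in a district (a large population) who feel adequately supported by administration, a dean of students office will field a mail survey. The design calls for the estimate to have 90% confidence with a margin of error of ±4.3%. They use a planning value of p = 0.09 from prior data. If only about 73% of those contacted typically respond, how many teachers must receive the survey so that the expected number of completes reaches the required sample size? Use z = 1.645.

165

Completed interviews needed: n₀ = 1.645² × 0.0819 / 0.043² ≈ 119.86 → 120.
At a 73% response rate, contacts needed = 120 / 0.73 ≈ 164.38 → 165.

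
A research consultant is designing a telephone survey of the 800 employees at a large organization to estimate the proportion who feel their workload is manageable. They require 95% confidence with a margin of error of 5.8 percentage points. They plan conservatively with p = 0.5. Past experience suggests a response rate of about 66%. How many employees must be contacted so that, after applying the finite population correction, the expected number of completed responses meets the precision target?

320

For 95% confidence, z = 1.96.
Completed interviews needed (unadjusted): n₀ = 1.96² × 0.2500 / 0.058² ≈ 285.49 → 286.
FPC for N = 800: n = 286 / (1 + 285/800) = 286 / 1.3562 ≈ 210.88 → 211.
At a 66% response rate, contacts needed = 211 / 0.66 ≈ 319.70 → 320.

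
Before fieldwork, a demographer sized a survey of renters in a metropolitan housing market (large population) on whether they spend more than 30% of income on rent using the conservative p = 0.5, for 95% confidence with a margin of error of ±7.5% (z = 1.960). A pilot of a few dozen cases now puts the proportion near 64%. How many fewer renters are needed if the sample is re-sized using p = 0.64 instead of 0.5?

13

Conservative (p = 0.5): n = 1.960² × 0.25 / 0.075² ≈ 170.74 → 171.
Using p = 0.64: p(1−p) = 0.2304, so n = 1.960² × 0.2304 / 0.075² ≈ 157.35 → 158.
Reduction: 171 − 158 = 13.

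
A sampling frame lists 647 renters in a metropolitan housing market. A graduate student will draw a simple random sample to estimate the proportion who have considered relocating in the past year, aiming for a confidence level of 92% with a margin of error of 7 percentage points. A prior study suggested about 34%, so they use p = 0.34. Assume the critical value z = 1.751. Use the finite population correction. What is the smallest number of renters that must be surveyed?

Unadjusted: n₀ = 1.751² × 0.34 × 0.66 / 0.070² ≈ 140.41, so n₀ = 141.
Finite population correction with N = 647: n = n₀ / (1 + (n₀−1)/N) = 141 / (1 + 140/647) = 141 / 1.2164 ≈ 115.92.
Rounding up, n = 116.

116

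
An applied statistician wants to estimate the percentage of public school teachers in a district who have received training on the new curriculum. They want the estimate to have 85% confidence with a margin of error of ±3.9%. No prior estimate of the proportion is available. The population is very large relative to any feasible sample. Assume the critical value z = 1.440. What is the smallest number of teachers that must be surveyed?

341

With no prior estimate, use p = 0.5, giving p(1−p) = 0.25.
n = z²·p(1−p)/E² = 1.440² × 0.2500 / 0.039² = 2.0736 × 0.2500 / 0.001521 ≈ 340.83.
Rounding up gives n = 341.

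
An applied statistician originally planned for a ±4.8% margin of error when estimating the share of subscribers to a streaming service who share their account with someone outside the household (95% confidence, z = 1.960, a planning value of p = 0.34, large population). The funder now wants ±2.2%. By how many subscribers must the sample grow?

At ±4.8%: n = 1.960² × 0.2244 / 0.048² ≈ 374.16 → 375.
At ±2.2%: n = 1.960² × 0.2244 / 0.022² ≈ 1781.11 → 1782.
Additional respondents: 1782 − 375 = 1407.

1407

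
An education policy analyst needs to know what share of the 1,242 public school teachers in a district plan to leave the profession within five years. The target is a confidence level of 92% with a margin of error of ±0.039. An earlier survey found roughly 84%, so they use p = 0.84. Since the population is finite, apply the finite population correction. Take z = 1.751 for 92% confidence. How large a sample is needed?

223

Unadjusted: n₀ = 1.751² × 0.84 × 0.16 / 0.039² ≈ 270.92, so n₀ = 271.
Finite population correction with N = 1,242: n = n₀ / (1 + (n₀−1)/N) = 271 / (1 + 270/1242) = 271 / 1.2174 ≈ 222.61.
Rounding up, n = 223.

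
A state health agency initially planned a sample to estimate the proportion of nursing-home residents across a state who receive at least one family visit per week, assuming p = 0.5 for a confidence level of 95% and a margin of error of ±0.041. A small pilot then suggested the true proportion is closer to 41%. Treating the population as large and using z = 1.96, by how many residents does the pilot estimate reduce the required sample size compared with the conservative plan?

Conservative (p = 0.5): n = 1.96² × 0.25 / 0.041² ≈ 571.33 → 572.
Using p = 0.41: p(1−p) = 0.2419, so n = 1.96² × 0.2419 / 0.041² ≈ 552.82 → 553.
Reduction: 572 − 553 = 19.

19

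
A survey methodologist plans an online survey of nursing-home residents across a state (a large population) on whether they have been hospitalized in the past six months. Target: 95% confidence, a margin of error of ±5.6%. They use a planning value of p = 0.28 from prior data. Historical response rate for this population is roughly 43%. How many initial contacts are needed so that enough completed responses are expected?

575

For 95% confidence, z = 1.960.
Completed interviews needed: n₀ = 1.960² × 0.2016 / 0.056² ≈ 246.96 → 247.
At a 43% response rate, contacts needed = 247 / 0.43 ≈ 574.42 → 575.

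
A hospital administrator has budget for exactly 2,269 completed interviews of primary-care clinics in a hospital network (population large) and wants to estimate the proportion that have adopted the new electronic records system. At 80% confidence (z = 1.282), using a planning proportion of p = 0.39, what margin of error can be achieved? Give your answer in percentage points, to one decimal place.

1.3

SE(p̂) = √[p(1−p)/n] = √[0.2379/2269] = 0.01024.
E = z × SE = 1.282 × 0.01024 = 0.01313, or 1.3 percentage points.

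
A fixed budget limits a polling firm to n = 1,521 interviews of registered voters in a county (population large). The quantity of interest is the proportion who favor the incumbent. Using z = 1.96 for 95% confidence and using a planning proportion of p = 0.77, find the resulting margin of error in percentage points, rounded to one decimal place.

2.1

SE(p̂) = √[p(1−p)/n] = √[0.1771/1521] = 0.01079.
E = z × SE = 1.96 × 0.01079 = 0.02115, or 2.1 percentage points.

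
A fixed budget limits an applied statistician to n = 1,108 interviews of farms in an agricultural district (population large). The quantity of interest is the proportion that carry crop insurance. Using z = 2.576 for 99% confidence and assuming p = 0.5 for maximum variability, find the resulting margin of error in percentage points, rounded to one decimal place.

SE(p̂) = √[p(1−p)/n] = √[0.2500/1108] = 0.01502.
E = z × SE = 2.576 × 0.01502 = 0.03869, or 3.9 percentage points.

3.9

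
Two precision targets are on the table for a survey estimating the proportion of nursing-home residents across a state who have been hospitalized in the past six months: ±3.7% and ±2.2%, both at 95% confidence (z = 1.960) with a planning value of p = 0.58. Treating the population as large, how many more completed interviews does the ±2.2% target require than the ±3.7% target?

1250

At ±3.7%: n = 1.960² × 0.2436 / 0.037² ≈ 683.57 → 684.
At ±2.2%: n = 1.960² × 0.2436 / 0.022² ≈ 1933.50 → 1934.
Additional respondents: 1934 − 684 = 1250.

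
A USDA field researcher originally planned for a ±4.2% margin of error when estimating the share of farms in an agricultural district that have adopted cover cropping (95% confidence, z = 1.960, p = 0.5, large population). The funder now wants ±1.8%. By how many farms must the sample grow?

At ±4.2%: n = 1.960² × 0.2500 / 0.042² ≈ 544.44 → 545.
At ±1.8%: n = 1.960² × 0.2500 / 0.018² ≈ 2964.20 → 2965.
Additional respondents: 2965 − 545 = 2420.

2420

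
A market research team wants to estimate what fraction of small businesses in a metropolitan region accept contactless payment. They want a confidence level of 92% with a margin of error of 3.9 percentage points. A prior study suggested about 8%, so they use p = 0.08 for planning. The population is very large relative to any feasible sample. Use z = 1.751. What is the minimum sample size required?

149

With p = 0.08, p(1−p) = 0.0736.
n = z²·p(1−p)/E² = 1.751² × 0.0736 / 0.039² = 3.0660 × 0.0736 / 0.001521 ≈ 148.36.
Rounding up gives n = 149.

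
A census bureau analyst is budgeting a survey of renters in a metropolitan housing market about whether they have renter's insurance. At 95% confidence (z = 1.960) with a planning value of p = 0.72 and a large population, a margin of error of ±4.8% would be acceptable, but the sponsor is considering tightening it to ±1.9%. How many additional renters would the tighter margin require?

At ±4.8%: n = 1.960² × 0.2016 / 0.048² ≈ 336.14 → 337.
At ±1.9%: n = 1.960² × 0.2016 / 0.019² ≈ 2145.34 → 2146.
Additional respondents: 2146 − 337 = 1809.

1809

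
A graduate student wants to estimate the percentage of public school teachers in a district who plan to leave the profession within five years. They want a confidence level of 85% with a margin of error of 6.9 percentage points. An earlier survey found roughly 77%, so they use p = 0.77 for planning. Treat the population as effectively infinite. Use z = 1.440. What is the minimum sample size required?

With p = 0.77, p(1−p) = 0.1771.
n = z²·p(1−p)/E² = 1.440² × 0.1771 / 0.069² = 2.0736 × 0.1771 / 0.004761 ≈ 77.13.
Rounding up gives n = 78.

78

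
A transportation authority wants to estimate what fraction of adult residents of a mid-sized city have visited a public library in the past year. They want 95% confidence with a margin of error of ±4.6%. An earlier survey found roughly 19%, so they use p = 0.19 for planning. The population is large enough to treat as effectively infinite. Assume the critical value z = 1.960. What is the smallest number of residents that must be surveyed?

280

With p = 0.19, p(1−p) = 0.1539.
n = z²·p(1−p)/E² = 1.960² × 0.1539 / 0.046² = 3.8416 × 0.1539 / 0.002116 ≈ 279.41.
Rounding up gives n = 280.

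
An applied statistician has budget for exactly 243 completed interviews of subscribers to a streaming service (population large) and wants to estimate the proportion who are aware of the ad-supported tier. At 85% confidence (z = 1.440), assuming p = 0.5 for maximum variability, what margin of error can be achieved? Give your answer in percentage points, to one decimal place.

SE(p̂) = √[p(1−p)/n] = √[0.2500/243] = 0.03208.
E = z × SE = 1.440 × 0.03208 = 0.04619, or 4.6 percentage points.

4.6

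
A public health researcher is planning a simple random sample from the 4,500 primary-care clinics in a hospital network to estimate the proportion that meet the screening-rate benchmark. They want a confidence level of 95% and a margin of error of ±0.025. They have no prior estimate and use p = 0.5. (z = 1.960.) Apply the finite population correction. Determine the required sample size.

Unadjusted: n₀ = 1.960² × 0.50 × 0.50 / 0.025² ≈ 1536.64, so n₀ = 1537.
Finite population correction with N = 4,500: n = n₀ / (1 + (n₀−1)/N) = 1537 / (1 + 1536/4500) = 1537 / 1.3413 ≈ 1145.87.
Rounding up, n = 1146.

1146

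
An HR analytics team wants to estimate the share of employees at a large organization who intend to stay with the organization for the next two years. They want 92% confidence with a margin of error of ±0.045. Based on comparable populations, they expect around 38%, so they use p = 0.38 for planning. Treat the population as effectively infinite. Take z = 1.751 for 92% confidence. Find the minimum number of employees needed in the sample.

With p = 0.38, p(1−p) = 0.2356.
n = z²·p(1−p)/E² = 1.751² × 0.2356 / 0.045² = 3.0660 × 0.2356 / 0.002025 ≈ 356.72.
Rounding up gives n = 357.

357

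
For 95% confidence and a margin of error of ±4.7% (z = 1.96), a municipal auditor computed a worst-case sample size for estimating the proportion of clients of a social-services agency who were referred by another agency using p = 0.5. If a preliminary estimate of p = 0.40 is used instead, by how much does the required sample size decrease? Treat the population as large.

Conservative (p = 0.5): n = 1.96² × 0.25 / 0.047² ≈ 434.77 → 435.
Using p = 0.40: p(1−p) = 0.2400, so n = 1.96² × 0.2400 / 0.047² ≈ 417.38 → 418.
Reduction: 435 − 418 = 17.

17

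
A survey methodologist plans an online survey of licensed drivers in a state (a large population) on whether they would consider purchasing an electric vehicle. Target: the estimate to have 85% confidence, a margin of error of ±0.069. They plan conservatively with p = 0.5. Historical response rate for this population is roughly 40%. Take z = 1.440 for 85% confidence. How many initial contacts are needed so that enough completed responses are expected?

273

Completed interviews needed: n₀ = 1.440² × 0.2500 / 0.069² ≈ 108.88 → 109.
At a 40% response rate, contacts needed = 109 / 0.40 ≈ 272.50 → 273.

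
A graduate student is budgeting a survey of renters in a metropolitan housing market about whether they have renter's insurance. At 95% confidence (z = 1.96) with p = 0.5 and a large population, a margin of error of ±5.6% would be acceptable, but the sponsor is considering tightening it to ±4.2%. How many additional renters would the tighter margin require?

At ±5.6%: n = 1.96² × 0.2500 / 0.056² ≈ 306.25 → 307.
At ±4.2%: n = 1.96² × 0.2500 / 0.042² ≈ 544.44 → 545.
Additional respondents: 545 − 307 = 238.

238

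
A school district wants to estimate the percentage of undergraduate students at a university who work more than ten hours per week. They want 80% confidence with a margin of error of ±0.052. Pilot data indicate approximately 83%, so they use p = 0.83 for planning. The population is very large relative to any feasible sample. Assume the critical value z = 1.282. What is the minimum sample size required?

86

With p = 0.83, p(1−p) = 0.1411.
n = z²·p(1−p)/E² = 1.282² × 0.1411 / 0.052² = 1.6435 × 0.1411 / 0.002704 ≈ 85.76.
Rounding up gives n = 86.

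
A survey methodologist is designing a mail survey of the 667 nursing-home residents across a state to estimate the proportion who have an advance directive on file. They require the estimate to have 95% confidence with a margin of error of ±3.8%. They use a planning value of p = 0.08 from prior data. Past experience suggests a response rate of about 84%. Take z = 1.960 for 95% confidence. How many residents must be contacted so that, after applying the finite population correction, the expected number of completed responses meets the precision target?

Completed interviews needed (unadjusted): n₀ = 1.960² × 0.0736 / 0.038² ≈ 195.80 → 196.
FPC for N = 667: n = 196 / (1 + 195/667) = 196 / 1.2924 ≈ 151.66 → 152.
At an 84% response rate, contacts needed = 152 / 0.84 ≈ 180.95 → 181.

181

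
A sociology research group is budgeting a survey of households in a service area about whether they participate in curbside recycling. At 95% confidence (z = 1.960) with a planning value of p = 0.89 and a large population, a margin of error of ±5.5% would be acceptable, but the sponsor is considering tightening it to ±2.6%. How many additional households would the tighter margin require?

432

At ±5.5%: n = 1.960² × 0.0979 / 0.055² ≈ 124.33 → 125.
At ±2.6%: n = 1.960² × 0.0979 / 0.026² ≈ 556.35 → 557.
Additional respondents: 557 − 125 = 432.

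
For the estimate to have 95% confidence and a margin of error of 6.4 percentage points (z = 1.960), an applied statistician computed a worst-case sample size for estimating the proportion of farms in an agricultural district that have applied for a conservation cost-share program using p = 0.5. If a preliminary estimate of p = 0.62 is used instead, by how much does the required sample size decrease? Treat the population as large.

Conservative (p = 0.5): n = 1.960² × 0.25 / 0.064² ≈ 234.47 → 235.
Using p = 0.62: p(1−p) = 0.2356, so n = 1.960² × 0.2356 / 0.064² ≈ 220.97 → 221.
Reduction: 235 − 221 = 14.

14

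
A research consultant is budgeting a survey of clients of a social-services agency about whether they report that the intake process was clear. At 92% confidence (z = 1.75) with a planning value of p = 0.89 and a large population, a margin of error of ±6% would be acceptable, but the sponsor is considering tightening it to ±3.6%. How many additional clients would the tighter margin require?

148

At ±6%: n = 1.75² × 0.0979 / 0.060² ≈ 83.28 → 84.
At ±3.6%: n = 1.75² × 0.0979 / 0.036² ≈ 231.34 → 232.
Additional respondents: 232 − 84 = 148.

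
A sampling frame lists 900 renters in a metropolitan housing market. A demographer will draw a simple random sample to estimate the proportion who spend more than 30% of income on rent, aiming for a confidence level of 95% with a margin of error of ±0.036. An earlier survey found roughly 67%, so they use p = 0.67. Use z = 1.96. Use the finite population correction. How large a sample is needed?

Unadjusted: n₀ = 1.96² × 0.67 × 0.33 / 0.036² ≈ 655.38, so n₀ = 656.
Finite population correction with N = 900: n = n₀ / (1 + (n₀−1)/N) = 656 / (1 + 655/900) = 656 / 1.7278 ≈ 379.68.
Rounding up, n = 380.

380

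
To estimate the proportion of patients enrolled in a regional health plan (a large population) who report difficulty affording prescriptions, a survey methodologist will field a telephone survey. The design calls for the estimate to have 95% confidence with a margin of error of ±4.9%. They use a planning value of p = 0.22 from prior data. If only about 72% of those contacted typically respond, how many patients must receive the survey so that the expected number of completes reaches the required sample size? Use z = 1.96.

382

Completed interviews needed: n₀ = 1.96² × 0.1716 / 0.049² ≈ 274.56 → 275.
At a 72% response rate, contacts needed = 275 / 0.72 ≈ 381.94 → 382.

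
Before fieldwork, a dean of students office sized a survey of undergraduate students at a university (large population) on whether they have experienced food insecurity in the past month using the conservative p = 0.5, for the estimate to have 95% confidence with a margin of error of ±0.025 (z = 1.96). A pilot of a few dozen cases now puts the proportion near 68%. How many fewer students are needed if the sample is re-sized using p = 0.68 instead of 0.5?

Conservative (p = 0.5): n = 1.96² × 0.25 / 0.025² ≈ 1536.64 → 1537.
Using p = 0.68: p(1−p) = 0.2176, so n = 1.96² × 0.2176 / 0.025² ≈ 1337.49 → 1338.
Reduction: 1537 − 1338 = 199.

199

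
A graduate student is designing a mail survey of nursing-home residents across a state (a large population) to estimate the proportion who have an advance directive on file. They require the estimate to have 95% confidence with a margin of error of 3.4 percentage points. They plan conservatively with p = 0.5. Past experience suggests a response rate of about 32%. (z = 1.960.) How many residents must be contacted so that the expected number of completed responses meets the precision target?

Completed interviews needed: n₀ = 1.960² × 0.2500 / 0.034² ≈ 830.80 → 831.
At a 32% response rate, contacts needed = 831 / 0.32 ≈ 2596.88 → 2597.

2597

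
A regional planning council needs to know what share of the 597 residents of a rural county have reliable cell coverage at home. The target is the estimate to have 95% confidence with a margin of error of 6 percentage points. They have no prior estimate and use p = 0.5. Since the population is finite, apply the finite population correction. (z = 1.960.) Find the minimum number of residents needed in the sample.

Unadjusted: n₀ = 1.960² × 0.50 × 0.50 / 0.060² ≈ 266.78, so n₀ = 267.
Finite population correction with N = 597: n = n₀ / (1 + (n₀−1)/N) = 267 / (1 + 266/597) = 267 / 1.4456 ≈ 184.70.
Rounding up, n = 185.

185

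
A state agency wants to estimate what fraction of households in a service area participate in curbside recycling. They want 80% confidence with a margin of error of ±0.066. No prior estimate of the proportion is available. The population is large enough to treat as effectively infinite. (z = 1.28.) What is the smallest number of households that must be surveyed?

With no prior estimate, use p = 0.5, giving p(1−p) = 0.25.
n = z²·p(1−p)/E² = 1.28² × 0.2500 / 0.066² = 1.6384 × 0.2500 / 0.004356 ≈ 94.03.
Rounding up gives n = 95.

95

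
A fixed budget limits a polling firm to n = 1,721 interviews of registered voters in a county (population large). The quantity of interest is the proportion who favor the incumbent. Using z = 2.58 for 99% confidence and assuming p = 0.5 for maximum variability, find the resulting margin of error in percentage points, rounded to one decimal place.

SE(p̂) = √[p(1−p)/n] = √[0.2500/1721] = 0.01205.
E = z × SE = 2.58 × 0.01205 = 0.03110, or 3.1 percentage points.

3.1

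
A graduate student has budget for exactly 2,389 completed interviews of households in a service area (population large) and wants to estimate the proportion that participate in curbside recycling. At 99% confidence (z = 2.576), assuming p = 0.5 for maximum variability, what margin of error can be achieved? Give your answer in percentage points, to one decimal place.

2.6

SE(p̂) = √[p(1−p)/n] = √[0.2500/2389] = 0.01023.
E = z × SE = 2.576 × 0.01023 = 0.02635, or 2.6 percentage points.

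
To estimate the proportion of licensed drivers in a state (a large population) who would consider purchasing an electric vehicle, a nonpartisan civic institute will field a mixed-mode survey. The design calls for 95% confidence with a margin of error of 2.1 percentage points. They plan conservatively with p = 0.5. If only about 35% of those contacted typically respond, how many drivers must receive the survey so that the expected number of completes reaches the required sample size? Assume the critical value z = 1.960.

6223

Completed interviews needed: n₀ = 1.960² × 0.2500 / 0.021² ≈ 2177.78 → 2178.
At a 35% response rate, contacts needed = 2178 / 0.35 ≈ 6222.86 → 6223.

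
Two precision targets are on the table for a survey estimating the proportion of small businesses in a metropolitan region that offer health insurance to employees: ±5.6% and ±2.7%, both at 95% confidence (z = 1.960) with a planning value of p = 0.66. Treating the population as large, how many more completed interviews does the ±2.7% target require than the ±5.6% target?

908

At ±5.6%: n = 1.960² × 0.2244 / 0.056² ≈ 274.89 → 275.
At ±2.7%: n = 1.960² × 0.2244 / 0.027² ≈ 1182.52 → 1183.
Additional respondents: 1183 − 275 = 908.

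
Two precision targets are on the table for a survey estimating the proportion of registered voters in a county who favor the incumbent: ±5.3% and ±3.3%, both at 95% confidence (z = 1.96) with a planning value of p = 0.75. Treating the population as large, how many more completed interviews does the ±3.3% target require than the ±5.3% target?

405

At ±5.3%: n = 1.96² × 0.1875 / 0.053² ≈ 256.43 → 257.
At ±3.3%: n = 1.96² × 0.1875 / 0.033² ≈ 661.43 → 662.
Additional respondents: 662 − 257 = 405.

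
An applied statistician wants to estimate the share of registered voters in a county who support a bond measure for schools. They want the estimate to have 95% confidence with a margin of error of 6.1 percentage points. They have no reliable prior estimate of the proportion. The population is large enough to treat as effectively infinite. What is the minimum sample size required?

259

For 95% confidence, z = 1.960.
With no prior estimate, use p = 0.5, giving p(1−p) = 0.25.
n = z²·p(1−p)/E² = 1.960² × 0.2500 / 0.061² = 3.8416 × 0.2500 / 0.003721 ≈ 258.10.
Rounding up gives n = 259.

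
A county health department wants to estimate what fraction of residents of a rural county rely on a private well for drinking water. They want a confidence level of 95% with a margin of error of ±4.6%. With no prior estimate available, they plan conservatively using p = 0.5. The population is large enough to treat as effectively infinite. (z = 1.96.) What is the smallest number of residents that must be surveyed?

With p = 0.5, p(1−p) = 0.25.
n = z²·p(1−p)/E² = 1.96² × 0.2500 / 0.046² = 3.8416 × 0.2500 / 0.002116 ≈ 453.88.
Rounding up gives n = 454.

454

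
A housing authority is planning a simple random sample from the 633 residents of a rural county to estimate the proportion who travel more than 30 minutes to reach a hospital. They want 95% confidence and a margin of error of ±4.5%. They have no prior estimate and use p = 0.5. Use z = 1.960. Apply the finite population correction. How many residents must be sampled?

272

Unadjusted: n₀ = 1.960² × 0.50 × 0.50 / 0.045² ≈ 474.27, so n₀ = 475.
Finite population correction with N = 633: n = n₀ / (1 + (n₀−1)/N) = 475 / (1 + 474/633) = 475 / 1.7488 ≈ 271.61.
Rounding up, n = 272.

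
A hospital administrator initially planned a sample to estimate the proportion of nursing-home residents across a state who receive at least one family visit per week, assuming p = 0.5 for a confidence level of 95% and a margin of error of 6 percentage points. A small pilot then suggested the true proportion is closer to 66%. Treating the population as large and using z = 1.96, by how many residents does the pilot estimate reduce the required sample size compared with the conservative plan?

Conservative (p = 0.5): n = 1.96² × 0.25 / 0.060² ≈ 266.78 → 267.
Using p = 0.66: p(1−p) = 0.2244, so n = 1.96² × 0.2244 / 0.060² ≈ 239.46 → 240.
Reduction: 267 − 240 = 27.

27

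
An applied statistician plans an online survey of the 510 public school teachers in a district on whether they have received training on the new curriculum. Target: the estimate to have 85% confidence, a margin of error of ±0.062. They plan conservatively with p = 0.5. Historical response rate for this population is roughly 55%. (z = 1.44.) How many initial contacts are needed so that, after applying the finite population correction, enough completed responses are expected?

Completed interviews needed (unadjusted): n₀ = 1.44² × 0.2500 / 0.062² ≈ 134.86 → 135.
FPC for N = 510: n = 135 / (1 + 134/510) = 135 / 1.2627 ≈ 106.91 → 107.
At a 55% response rate, contacts needed = 107 / 0.55 ≈ 194.55 → 195.

195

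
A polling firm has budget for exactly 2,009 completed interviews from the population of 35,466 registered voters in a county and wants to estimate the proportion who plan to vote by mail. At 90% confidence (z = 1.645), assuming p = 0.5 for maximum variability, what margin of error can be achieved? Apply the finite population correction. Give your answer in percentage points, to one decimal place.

Finite-population factor: (N−n)/(N−1) = (35466−2009)/(35466−1) = 0.9434.
SE(p̂) = √[p(1−p)/n · (N−n)/(N−1)] = √[0.2500/2009 × 0.9434] = 0.01083.
E = z × SE = 1.645 × 0.01083 = 0.01782 ≈ 1.8 percentage points.

1.8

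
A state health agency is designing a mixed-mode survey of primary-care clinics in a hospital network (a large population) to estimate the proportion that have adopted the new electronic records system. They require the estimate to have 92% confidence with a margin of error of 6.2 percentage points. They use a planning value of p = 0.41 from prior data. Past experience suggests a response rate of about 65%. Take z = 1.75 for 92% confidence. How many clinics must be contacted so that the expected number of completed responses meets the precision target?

297

Completed interviews needed: n₀ = 1.75² × 0.2419 / 0.062² ≈ 192.72 → 193.
At a 65% response rate, contacts needed = 193 / 0.65 ≈ 296.92 → 297.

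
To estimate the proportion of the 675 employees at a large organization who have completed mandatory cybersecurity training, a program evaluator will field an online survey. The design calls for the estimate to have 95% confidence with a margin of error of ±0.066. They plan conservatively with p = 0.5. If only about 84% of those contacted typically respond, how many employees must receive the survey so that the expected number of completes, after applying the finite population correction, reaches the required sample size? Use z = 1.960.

199

Completed interviews needed (unadjusted): n₀ = 1.960² × 0.2500 / 0.066² ≈ 220.48 → 221.
FPC for N = 675: n = 221 / (1 + 220/675) = 221 / 1.3259 ≈ 166.68 → 167.
At an 84% response rate, contacts needed = 167 / 0.84 ≈ 198.81 → 199.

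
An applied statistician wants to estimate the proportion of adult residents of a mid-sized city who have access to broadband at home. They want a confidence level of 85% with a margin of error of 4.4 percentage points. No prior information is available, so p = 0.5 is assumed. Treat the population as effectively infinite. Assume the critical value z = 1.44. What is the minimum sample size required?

268

With p = 0.5, p(1−p) = 0.25.
n = z²·p(1−p)/E² = 1.44² × 0.2500 / 0.044² = 2.0736 × 0.2500 / 0.001936 ≈ 267.77.
Rounding up gives n = 268.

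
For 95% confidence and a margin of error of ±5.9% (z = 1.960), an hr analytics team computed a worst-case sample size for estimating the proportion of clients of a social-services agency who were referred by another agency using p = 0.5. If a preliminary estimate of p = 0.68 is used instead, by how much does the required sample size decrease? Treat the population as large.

35

Conservative (p = 0.5): n = 1.960² × 0.25 / 0.059² ≈ 275.90 → 276.
Using p = 0.68: p(1−p) = 0.2176, so n = 1.960² × 0.2176 / 0.059² ≈ 240.14 → 241.
Reduction: 276 − 241 = 35.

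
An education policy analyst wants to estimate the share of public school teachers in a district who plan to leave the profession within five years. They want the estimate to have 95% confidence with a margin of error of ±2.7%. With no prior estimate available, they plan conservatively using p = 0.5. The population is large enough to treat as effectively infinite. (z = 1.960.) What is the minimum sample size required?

1318

With p = 0.5, p(1−p) = 0.25.
n = z²·p(1−p)/E² = 1.960² × 0.2500 / 0.027² = 3.8416 × 0.2500 / 0.000729 ≈ 1317.42.
Rounding up gives n = 1318.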